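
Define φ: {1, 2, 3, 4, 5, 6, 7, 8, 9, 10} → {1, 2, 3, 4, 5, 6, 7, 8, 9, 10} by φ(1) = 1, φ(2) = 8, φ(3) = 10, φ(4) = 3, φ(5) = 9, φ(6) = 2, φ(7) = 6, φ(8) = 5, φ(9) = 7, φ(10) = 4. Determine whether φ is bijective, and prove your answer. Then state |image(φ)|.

10

The values 1, 8, 10, 3, 9, 2, 6, 5, 7, 4 are a permutation of {1, 2, 3, 4, 5, 6, 7, 8, 9, 10}: each element appears exactly once.
So φ is injective and surjective, hence bijective.
The image of φ is {1, 2, 3, 4, 5, 6, 7, 8, 9, 10}, which has 10 elements.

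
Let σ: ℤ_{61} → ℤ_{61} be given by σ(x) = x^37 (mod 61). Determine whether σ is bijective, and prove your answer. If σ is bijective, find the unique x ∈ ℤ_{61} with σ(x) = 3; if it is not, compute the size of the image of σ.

27

Since 61 is prime, the nonzero elements of ℤ_{61} form a cyclic group of order 60.
As gcd(37, 60) = 1, raising to the 37th power is a bijection on this group: if u^37 ≡ v^37 then (uv^{−1})^37 = 1, and the only element of order dividing gcd(37, 60) = 1 is 1, so u = v.
With σ(0) = 0 this makes σ injective on all of ℤ_{61}, hence bijective (finite equal-size domain and codomain). In particular σ is bijective.
Since σ is bijective, we find the preimage of 3. The inverse of x ↦ x^37 on (ℤ_{61})^× is x ↦ x^13, because 37·13 = 481 = 8·60 + 1 ≡ 1 (mod 60) and x^{60} = 1 for x ≠ 0 (Fermat). So σ⁻¹(3) = 3^13 mod 61.
Repeated squaring mod 61: 3^1 ≡ 3, 3^2 ≡ 3² = 9, 3^4 ≡ 9² = 81 ≡ 20, 3^8 ≡ 20² = 400 ≡ 34. Since 13 = 8 + 4 + 1, 3^13 ≡ 34·20·3: 34·20 = 680 ≡ 9, then 9·3 = 27. So 3^13 ≡ 27 (mod 61).
Hence σ⁻¹(3) = 27.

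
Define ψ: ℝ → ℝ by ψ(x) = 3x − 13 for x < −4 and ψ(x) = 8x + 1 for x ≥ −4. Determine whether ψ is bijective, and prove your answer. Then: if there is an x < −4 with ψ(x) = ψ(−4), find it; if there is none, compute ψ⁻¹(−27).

Both pieces are strictly increasing (slopes 3 and 8), so each is injective on its own interval.
The left piece maps (−∞, −4) onto (−∞, −25); the right piece maps [−4, ∞) onto [−31, ∞).
These images overlap. In particular ψ(−4) = −31 (right piece), and solving 3x − 13 = −31 on the left piece gives x = −6 < −4.
So ψ(−6) = ψ(−4) with −6 ≠ −4, and ψ is not injective, hence not bijective. This x = −6 is the requested value below −4.

-6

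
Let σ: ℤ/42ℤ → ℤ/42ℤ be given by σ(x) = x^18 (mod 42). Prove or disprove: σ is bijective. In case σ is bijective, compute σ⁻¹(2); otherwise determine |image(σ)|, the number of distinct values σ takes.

8

σ(2): Repeated squaring mod 42: 2^1 ≡ 2, 2^2 ≡ 2² = 4, 2^4 ≡ 4² = 16, 2^8 ≡ 16² = 256 ≡ 4, 2^16 ≡ 4² = 16. Since 18 = 16 + 2, 2^18 ≡ 16·4: 16·4 = 64 ≡ 22. So 2^18 ≡ 22 (mod 42).
σ(4): Repeated squaring mod 42: 4^1 ≡ 4, 4^2 ≡ 4² = 16, 4^4 ≡ 16² = 256 ≡ 4, 4^8 ≡ 4² = 16, 4^16 ≡ 16² = 256 ≡ 4. Since 18 = 16 + 2, 4^18 ≡ 4·16: 4·16 = 64 ≡ 22. So 4^18 ≡ 22 (mod 42).
So σ(2) = σ(4) = 22 while 2 ≠ 4, thus σ is not injective, hence not bijective.
Since σ is not bijective, we determine |image(σ)|. Computing x^18 mod 42 for each x (by repeated squaring, reducing mod 42 at every step), the values σ(0), σ(1), …, σ(41) are: 0, 1, 22, 15, 22, 1, 36, 7, 22, 15, 22, 1, 36, 1, 28, 15, 22, 1, 36, 1, 22, 21, 22, 1, 36, 1, 22, 15, 28, 1, 36, 1, 22, 15, 22, 7, 36, 1, 22, 15, 22, 1.
The distinct values are {0, 1, 7, 15, 21, 22, 28, 36}; there are 8 of them.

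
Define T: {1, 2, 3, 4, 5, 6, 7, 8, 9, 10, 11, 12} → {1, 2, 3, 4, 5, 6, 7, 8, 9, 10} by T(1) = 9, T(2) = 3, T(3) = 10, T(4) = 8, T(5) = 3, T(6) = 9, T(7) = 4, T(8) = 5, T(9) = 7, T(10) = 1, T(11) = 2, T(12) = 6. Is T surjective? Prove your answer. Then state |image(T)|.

Every element of the codomain has a preimage: 1 = T(10), 2 = T(11), 3 = T(2), 4 = T(7), 5 = T(8), 6 = T(12), 7 = T(9), 8 = T(4), 9 = T(1), 10 = T(3).
Therefore T is surjective.
The image of T is {1, 2, 3, 4, 5, 6, 7, 8, 9, 10}, which has 10 elements.

10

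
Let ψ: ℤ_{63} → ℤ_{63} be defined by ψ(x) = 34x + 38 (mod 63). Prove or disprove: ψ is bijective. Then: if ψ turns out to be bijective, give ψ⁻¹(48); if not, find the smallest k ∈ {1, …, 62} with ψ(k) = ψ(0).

Recall: injectivity means: for all u, v in the domain, ψ(u) = ψ(v) implies u = v.
If ψ(u) = ψ(v), then 34u ≡ 34v (mod 63). Because gcd(34, 63) = 1, we may cancel 34 to get u ≡ v (mod 63).
We now compute 34⁻¹ mod 63 explicitly. Euclid's algorithm: 63 = 1·34 + 29, 34 = 1·29 + 5, 29 = 5·5 + 4, 5 = 1·4 + 1; back-substituting gives 1 = 13·34 − 7·63, so 34⁻¹ ≡ 13 (mod 63).
For any y ∈ ℤ_{63}, x = 13(y − 38) mod 63 satisfies ψ(x) = 34·13(y − 38) + 38 ≡ y (since 34·13 ≡ 1 mod 63). So every y has a preimage.
Therefore ψ is bijective.
Since ψ is bijective, we compute ψ⁻¹(48): solve 34x + 38 ≡ 48 (mod 63), i.e. 34x ≡ 10 (mod 63).
Multiplying by 34⁻¹ = 13 gives x ≡ 13·10 = 130 = 2·63 + 4 ≡ 4 (mod 63).
Check: ψ(4) = 34·4 + 38 = 174 = 2·63 + 48 ≡ 48 (mod 63).

4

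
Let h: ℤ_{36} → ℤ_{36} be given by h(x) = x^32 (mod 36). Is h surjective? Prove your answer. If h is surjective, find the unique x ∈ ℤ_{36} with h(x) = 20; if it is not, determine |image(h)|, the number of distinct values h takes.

h(0) = 0^32 = 0.
h(6): Repeated squaring mod 36: 6^1 ≡ 6, 6^2 ≡ 6² = 36 ≡ 0, 6^4 ≡ 0² = 0, 6^8 ≡ 0² = 0, 6^16 ≡ 0² = 0, 6^32 ≡ 0² = 0. So 6^32 ≡ 0 (mod 36).
So h(0) = h(6) = 0 while 0 ≠ 6, so h is not injective.
A non-injective map from the 36-element set ℤ_{36} to itself takes at most 35 distinct values, so it cannot be surjective. So h is not surjective.
Since h is not surjective, we determine |image(h)|. Computing x^32 mod 36 for each x (by repeated squaring, reducing mod 36 at every step), the values h(0), h(1), …, h(35) are: 0, 1, 4, 9, 16, 25, 0, 13, 28, 9, 28, 13, 0, 25, 16, 9, 4, 1, 0, 1, 4, 9, 16, 25, 0, 13, 28, 9, 28, 13, 0, 25, 16, 9, 4, 1.
The distinct values are {0, 1, 4, 9, 13, 16, 25, 28}; there are 8 of them.

8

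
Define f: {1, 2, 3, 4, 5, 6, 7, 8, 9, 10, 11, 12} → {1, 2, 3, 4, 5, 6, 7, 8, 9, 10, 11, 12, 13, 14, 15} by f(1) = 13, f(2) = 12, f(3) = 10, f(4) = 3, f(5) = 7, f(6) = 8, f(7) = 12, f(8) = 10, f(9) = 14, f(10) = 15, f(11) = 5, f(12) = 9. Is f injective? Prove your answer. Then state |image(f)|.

f(2) = 12 = f(7) with 2 ≠ 7, so f is not injective.
The image of f is {3, 5, 7, 8, 9, 10, 12, 13, 14, 15}, which has 10 elements.

10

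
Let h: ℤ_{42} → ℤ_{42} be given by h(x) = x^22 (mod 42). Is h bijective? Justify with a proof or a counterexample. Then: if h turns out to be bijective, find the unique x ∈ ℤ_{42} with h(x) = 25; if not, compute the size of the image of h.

16

h(4): Repeated squaring mod 42: 4^1 ≡ 4, 4^2 ≡ 4² = 16, 4^4 ≡ 16² = 256 ≡ 4, 4^8 ≡ 4² = 16, 4^16 ≡ 16² = 256 ≡ 4. Since 22 = 16 + 4 + 2, 4^22 ≡ 4·4·16: 4·4 = 16, then 16·16 = 256 ≡ 4. So 4^22 ≡ 4 (mod 42).
h(10): Repeated squaring mod 42: 10^1 ≡ 10, 10^2 ≡ 10² = 100 ≡ 16, 10^4 ≡ 16² = 256 ≡ 4, 10^8 ≡ 4² = 16, 10^16 ≡ 16² = 256 ≡ 4. Since 22 = 16 + 4 + 2, 10^22 ≡ 4·4·16: 4·4 = 16, then 16·16 = 256 ≡ 4. So 10^22 ≡ 4 (mod 42).
So h(4) = h(10) = 4 while 4 ≠ 10, therefore h is not injective, hence not bijective.
Since h is not bijective, we determine |image(h)|. Computing x^22 mod 42 for each x (by repeated squaring, reducing mod 42 at every step), the values h(0), h(1), …, h(41) are: 0, 1, 16, 39, 4, 37, 36, 7, 22, 9, 4, 25, 30, 1, 28, 15, 16, 25, 18, 37, 22, 21, 22, 37, 18, 25, 16, 15, 28, 1, 30, 25, 4, 9, 22, 7, 36, 37, 4, 39, 16, 1.
The distinct values are {0, 1, 4, 7, 9, 15, 16, 18, 21, 22, 25, 28, 30, 36, 37, 39}; there are 16 of them.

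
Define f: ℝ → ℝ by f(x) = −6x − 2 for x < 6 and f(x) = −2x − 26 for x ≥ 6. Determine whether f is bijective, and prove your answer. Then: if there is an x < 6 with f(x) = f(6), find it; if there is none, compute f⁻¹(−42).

Both pieces are strictly decreasing (slopes −6 and −2), so each is injective on its own interval.
The left piece maps (−∞, 6) onto (−38, ∞); the right piece maps [6, ∞) onto (−∞, −38].
Since −38 = −38, the images partition ℝ: f is injective and surjective, hence bijective.
Because the two images are disjoint, no x < 6 has f(x) = f(6), so we compute f⁻¹(−42): −42 lies in (−∞, −38], so solve −2x − 26 = −42: x = (−42 + 26)/(−2) = 8.

8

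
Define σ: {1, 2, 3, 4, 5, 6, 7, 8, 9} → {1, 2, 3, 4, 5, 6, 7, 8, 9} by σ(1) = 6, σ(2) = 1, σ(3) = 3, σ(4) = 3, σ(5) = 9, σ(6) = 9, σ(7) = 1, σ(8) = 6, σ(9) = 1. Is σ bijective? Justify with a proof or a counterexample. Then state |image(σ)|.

σ(3) = 3 = σ(4) with 3 ≠ 4, so σ is not injective, hence not bijective.
The image of σ is {1, 3, 6, 9}, which has 4 elements.

4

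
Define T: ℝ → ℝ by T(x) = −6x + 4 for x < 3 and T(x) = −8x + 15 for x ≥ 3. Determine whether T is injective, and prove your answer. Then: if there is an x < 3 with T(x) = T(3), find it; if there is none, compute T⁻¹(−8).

13/6

Both pieces are strictly decreasing (slopes −6 and −8), so each is injective on its own interval.
The left piece maps (−∞, 3) onto (−14, ∞); the right piece maps [3, ∞) onto (−∞, −9].
These images overlap. In particular T(3) = −9 (right piece), and solving −6x + 4 = −9 on the left piece gives x = 13/6 < 3.
So T(13/6) = T(3) with 13/6 ≠ 3, and T is not injective. This x = 13/6 is the requested value below 3.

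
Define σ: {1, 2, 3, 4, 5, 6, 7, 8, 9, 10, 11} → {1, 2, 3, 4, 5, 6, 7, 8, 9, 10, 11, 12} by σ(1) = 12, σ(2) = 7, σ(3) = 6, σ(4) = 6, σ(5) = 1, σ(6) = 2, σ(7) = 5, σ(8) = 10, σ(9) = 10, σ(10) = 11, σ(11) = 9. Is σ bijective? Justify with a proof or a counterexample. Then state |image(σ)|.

σ(3) = 6 = σ(4) with 3 ≠ 4, so σ is not injective, hence not bijective.
The image of σ is {1, 2, 5, 6, 7, 9, 10, 11, 12}, which has 9 elements.

9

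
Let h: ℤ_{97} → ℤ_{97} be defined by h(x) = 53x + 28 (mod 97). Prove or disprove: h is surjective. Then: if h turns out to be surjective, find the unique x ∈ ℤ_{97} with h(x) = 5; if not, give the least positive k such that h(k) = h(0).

38

Recall: surjectivity means every element of the codomain has a preimage under h.
Since gcd(53, 97) = 1, 53 is invertible modulo 97. Euclid's algorithm: 97 = 1·53 + 44, 53 = 1·44 + 9, 44 = 4·9 + 8, 9 = 1·8 + 1; back-substituting gives 1 = 11·53 − 6·97, so 53⁻¹ ≡ 11 (mod 97).
For any y ∈ ℤ_{97}, x = 11(y − 28) mod 97 satisfies h(x) = 53·11(y − 28) + 28 ≡ y (since 53·11 ≡ 1 mod 97). So every y has a preimage.
Hence h is surjective.
Since h is surjective, we compute h⁻¹(5): solve 53x + 28 ≡ 5 (mod 97), i.e. 53x ≡ 74 (mod 97).
Multiplying by 53⁻¹ = 11 gives x ≡ 11·74 = 814 = 8·97 + 38 ≡ 38 (mod 97).
Check: h(38) = 53·38 + 28 = 2042 = 21·97 + 5 ≡ 5 (mod 97).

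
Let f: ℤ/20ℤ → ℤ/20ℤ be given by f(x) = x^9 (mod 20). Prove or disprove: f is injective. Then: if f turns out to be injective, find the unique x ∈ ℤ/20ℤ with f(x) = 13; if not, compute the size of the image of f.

f(0) = 0^9 = 0.
f(10): Repeated squaring mod 20: 10^1 ≡ 10, 10^2 ≡ 10² = 100 ≡ 0, 10^4 ≡ 0² = 0, 10^8 ≡ 0² = 0. Since 9 = 8 + 1, 10^9 ≡ 0·10: 0·10 = 0. So 10^9 ≡ 0 (mod 20).
So f(0) = f(10) = 0 while 0 ≠ 10, thus f is not injective.
Since f is not injective, we determine |image(f)|. Computing x^9 mod 20 for each x (by repeated squaring, reducing mod 20 at every step), the values f(0), f(1), …, f(19) are: 0, 1, 12, 3, 4, 5, 16, 7, 8, 9, 0, 11, 12, 13, 4, 15, 16, 17, 8, 19.
The distinct values are {0, 1, 3, 4, 5, 7, 8, 9, 11, 12, 13, 15, 16, 17, 19}; there are 15 of them.

15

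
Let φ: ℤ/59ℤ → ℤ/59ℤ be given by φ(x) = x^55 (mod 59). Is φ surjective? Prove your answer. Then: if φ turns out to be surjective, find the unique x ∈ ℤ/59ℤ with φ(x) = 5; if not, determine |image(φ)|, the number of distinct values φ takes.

Since 59 is prime, the nonzero elements of ℤ/59ℤ form a cyclic group of order 58.
As gcd(55, 58) = 1, raising to the 55th power is a bijection on this group: if s^55 ≡ t^55 then (st^{−1})^55 = 1, and the only element of order dividing gcd(55, 58) = 1 is 1, so s = t.
With φ(0) = 0 this makes φ injective on all of ℤ/59ℤ, hence bijective (finite equal-size domain and codomain). In particular φ is surjective.
Since φ is surjective, we find the preimage of 5. The inverse of x ↦ x^55 on (ℤ/59ℤ)^× is x ↦ x^19, because 55·19 = 1045 = 18·58 + 1 ≡ 1 (mod 58) and x^{58} = 1 for x ≠ 0 (Fermat). So φ⁻¹(5) = 5^19 mod 59.
Repeated squaring mod 59: 5^1 ≡ 5, 5^2 ≡ 5² = 25, 5^4 ≡ 25² = 625 ≡ 35, 5^8 ≡ 35² = 1225 ≡ 45, 5^16 ≡ 45² = 2025 ≡ 19. Since 19 = 16 + 2 + 1, 5^19 ≡ 19·25·5: 19·25 = 475 ≡ 3, then 3·5 = 15. So 5^19 ≡ 15 (mod 59).
Hence φ⁻¹(5) = 15.

15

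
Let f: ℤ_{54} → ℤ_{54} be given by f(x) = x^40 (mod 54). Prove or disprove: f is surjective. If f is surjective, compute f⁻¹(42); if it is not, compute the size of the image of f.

f(0) = 0^40 = 0.
f(6): Repeated squaring mod 54: 6^1 ≡ 6, 6^2 ≡ 6² = 36, 6^4 ≡ 36² = 1296 ≡ 0, 6^8 ≡ 0² = 0, 6^16 ≡ 0² = 0, 6^32 ≡ 0² = 0. Since 40 = 32 + 8, 6^40 ≡ 0·0: 0·0 = 0. So 6^40 ≡ 0 (mod 54).
So f(0) = f(6) = 0 while 0 ≠ 6, thus f is not injective.
A non-injective map from the 54-element set ℤ_{54} to itself takes at most 53 distinct values, so it cannot be surjective. Therefore f is not surjective.
Since f is not surjective, we determine |image(f)|. Computing x^40 mod 54 for each x (by repeated squaring, reducing mod 54 at every step), the values f(0), f(1), …, f(53) are: 0, 1, 16, 27, 40, 31, 0, 25, 46, 27, 10, 7, 0, 49, 22, 27, 34, 37, 0, 19, 52, 27, 4, 13, 0, 43, 28, 27, 28, 43, 0, 13, 4, 27, 52, 19, 0, 37, 34, 27, 22, 49, 0, 7, 10, 27, 46, 25, 0, 31, 40, 27, 16, 1.
The distinct values are {0, 1, 4, 7, 10, 13, 16, 19, 22, 25, 27, 28, 31, 34, 37, 40, 43, 46, 49, 52}; there are 20 of them.

20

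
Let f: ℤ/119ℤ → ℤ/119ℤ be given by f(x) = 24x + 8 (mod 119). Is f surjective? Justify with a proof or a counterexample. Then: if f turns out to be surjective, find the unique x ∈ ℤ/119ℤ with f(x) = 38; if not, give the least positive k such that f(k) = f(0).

Recall that surjectivity means every element of the codomain has a preimage under f.
Since gcd(24, 119) = 1, 24 is invertible modulo 119. Euclid's algorithm: 119 = 4·24 + 23, 24 = 1·23 + 1; back-substituting gives 1 = 5·24 − 1·119, so 24⁻¹ ≡ 5 (mod 119).
For any y ∈ ℤ/119ℤ, x = 5(y − 8) mod 119 satisfies f(x) = 24·5(y − 8) + 8 ≡ y (since 24·5 ≡ 1 mod 119). So every y has a preimage.
Hence f is surjective.
Since f is surjective, we compute f⁻¹(38): solve 24x + 8 ≡ 38 (mod 119), i.e. 24x ≡ 30 (mod 119).
Multiplying by 24⁻¹ = 5 gives x ≡ 5·30 = 150 = 1·119 + 31 ≡ 31 (mod 119).
Check: f(31) = 24·31 + 8 = 752 = 6·119 + 38 ≡ 38 (mod 119).

31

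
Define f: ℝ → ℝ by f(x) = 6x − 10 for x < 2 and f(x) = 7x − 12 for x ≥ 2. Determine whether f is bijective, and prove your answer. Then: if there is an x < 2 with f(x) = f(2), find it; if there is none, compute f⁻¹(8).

20/7

Both pieces are strictly increasing (slopes 6 and 7), so each is injective on its own interval.
The left piece maps (−∞, 2) onto (−∞, 2); the right piece maps [2, ∞) onto [2, ∞).
Since 2 = 2, the images partition ℝ: f is injective and surjective, hence bijective.
Because the two images are disjoint, no x < 2 has f(x) = f(2), so we compute f⁻¹(8): 8 lies in [2, ∞), so solve 7x − 12 = 8: x = (8 + 12)/7 = 20/7.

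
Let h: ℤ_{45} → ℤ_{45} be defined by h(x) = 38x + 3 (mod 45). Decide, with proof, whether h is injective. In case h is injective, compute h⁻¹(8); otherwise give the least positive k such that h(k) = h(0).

25

If h(u) = h(v), then 38u ≡ 38v (mod 45). Because gcd(38, 45) = 1, we may cancel 38 to get u ≡ v (mod 45).
Thus h is injective.
We now compute 38⁻¹ mod 45 explicitly. Euclid's algorithm: 45 = 1·38 + 7, 38 = 5·7 + 3, 7 = 2·3 + 1; back-substituting gives 1 = 32·38 − 27·45, so 38⁻¹ ≡ 32 (mod 45).
Since h is injective, we find h⁻¹(8): we need 38x ≡ 8 − 3 ≡ 5 (mod 45). Using 38⁻¹ = 32: x ≡ 32·5 = 160 = 3·45 + 25, so x = 25.
Check: h(25) = 38·25 + 3 = 953 = 21·45 + 8 ≡ 8 (mod 45).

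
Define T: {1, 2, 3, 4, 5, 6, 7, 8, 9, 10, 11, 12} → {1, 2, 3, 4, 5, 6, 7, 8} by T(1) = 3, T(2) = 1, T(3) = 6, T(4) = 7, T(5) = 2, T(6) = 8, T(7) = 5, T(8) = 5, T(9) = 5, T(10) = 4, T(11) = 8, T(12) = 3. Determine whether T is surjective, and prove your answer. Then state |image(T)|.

8

Every element of the codomain has a preimage: 1 = T(2), 2 = T(5), 3 = T(1), 4 = T(10), 5 = T(7), 6 = T(3), 7 = T(4), 8 = T(6).
Therefore T is surjective.
The image of T is {1, 2, 3, 4, 5, 6, 7, 8}, which has 8 elements.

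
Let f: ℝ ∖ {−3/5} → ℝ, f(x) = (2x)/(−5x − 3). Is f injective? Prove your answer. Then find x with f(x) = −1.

-1

Suppose f(x_1) = f(x_2). Cross-multiplying: (2x_1)(−5x_2 − 3) = (2x_2)(−5x_1 − 3).
Expanding both sides and cancelling the symmetric terms leaves −6·(x_1 − x_2) = 0. Since −6 ≠ 0, x_1 = x_2. Hence f is injective.
Solving f(x) = −1: cross-multiplying gives 2x = −1(−5x − 3), which rearranges to −3x = 3, so x = −1.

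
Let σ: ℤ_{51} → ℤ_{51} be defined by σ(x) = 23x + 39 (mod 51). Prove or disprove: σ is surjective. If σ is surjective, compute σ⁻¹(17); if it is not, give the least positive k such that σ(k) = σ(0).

19

By definition, surjectivity means every element of the codomain has a preimage under σ.
Since gcd(23, 51) = 1, 23 is invertible modulo 51. Euclid's algorithm: 51 = 2·23 + 5, 23 = 4·5 + 3, 5 = 1·3 + 2, 3 = 1·2 + 1; back-substituting gives 1 = 20·23 − 9·51, so 23⁻¹ ≡ 20 (mod 51).
For any y ∈ ℤ_{51}, x = 20(y − 39) mod 51 satisfies σ(x) = 23·20(y − 39) + 39 ≡ y (since 23·20 ≡ 1 mod 51). So every y has a preimage.
Therefore σ is surjective.
Since σ is surjective, we find σ⁻¹(17): we need 23x ≡ 17 − 39 ≡ 29 (mod 51). Using 23⁻¹ = 20: x ≡ 20·29 = 580 = 11·51 + 19, so x = 19.
Check: σ(19) = 23·19 + 39 = 476 = 9·51 + 17 ≡ 17 (mod 51).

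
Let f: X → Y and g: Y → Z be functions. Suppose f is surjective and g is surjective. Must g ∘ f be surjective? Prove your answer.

surjective

Let c ∈ Z. Since g is surjective, there is b ∈ Y with g(b) = c. Since f is surjective, there is a ∈ X with f(a) = b.
Then (g ∘ f)(a) = g(b) = c. Therefore g ∘ f is surjective.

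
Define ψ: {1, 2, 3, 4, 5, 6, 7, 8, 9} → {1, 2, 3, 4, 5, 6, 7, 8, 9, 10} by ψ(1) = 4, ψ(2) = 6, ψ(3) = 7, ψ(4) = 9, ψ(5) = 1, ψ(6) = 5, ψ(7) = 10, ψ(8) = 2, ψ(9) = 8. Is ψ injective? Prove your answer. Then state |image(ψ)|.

The values ψ(1), …, ψ(9) are 4, 6, 7, 9, 1, 5, 10, 2, 8 — all distinct.
So ψ(a) = ψ(b) only when a = b, and ψ is injective.
The image of ψ is {1, 2, 4, 5, 6, 7, 8, 9, 10}, which has 9 elements.

9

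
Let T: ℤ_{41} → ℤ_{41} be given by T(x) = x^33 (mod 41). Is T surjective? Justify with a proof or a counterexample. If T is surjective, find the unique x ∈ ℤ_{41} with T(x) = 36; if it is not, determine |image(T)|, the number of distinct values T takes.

Since 41 is prime, the nonzero elements of ℤ_{41} form a cyclic group of order 40.
As gcd(33, 40) = 1, raising to the 33rd power is a bijection on this group: if a^33 ≡ b^33 then (ab^{−1})^33 = 1, and the only element of order dividing gcd(33, 40) = 1 is 1, so a = b.
With T(0) = 0 this makes T injective on all of ℤ_{41}, hence bijective (finite equal-size domain and codomain). In particular T is surjective.
Since T is surjective, we find the preimage of 36. The inverse of x ↦ x^33 on (ℤ_{41})^× is x ↦ x^17, because 33·17 = 561 = 14·40 + 1 ≡ 1 (mod 40) and x^{40} = 1 for x ≠ 0 (Fermat). So T⁻¹(36) = 36^17 mod 41.
Repeated squaring mod 41: 36^1 ≡ 36, 36^2 ≡ 36² = 1296 ≡ 25, 36^4 ≡ 25² = 625 ≡ 10, 36^8 ≡ 10² = 100 ≡ 18, 36^16 ≡ 18² = 324 ≡ 37. Since 17 = 16 + 1, 36^17 ≡ 37·36: 37·36 = 1332 ≡ 20. So 36^17 ≡ 20 (mod 41).
Hence T⁻¹(36) = 20.

20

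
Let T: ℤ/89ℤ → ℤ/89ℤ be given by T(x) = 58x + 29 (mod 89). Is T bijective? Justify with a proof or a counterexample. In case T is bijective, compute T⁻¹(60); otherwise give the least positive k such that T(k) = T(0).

88

Recall: T is injective if T(s) = T(t) implies s = t.
If T(s) = T(t), then 58s ≡ 58t (mod 89). Because gcd(58, 89) = 1, we may cancel 58 to get s ≡ t (mod 89).
We now compute 58⁻¹ mod 89 explicitly. Euclid's algorithm: 89 = 1·58 + 31, 58 = 1·31 + 27, 31 = 1·27 + 4, 27 = 6·4 + 3, 4 = 1·3 + 1; back-substituting gives 1 = 66·58 − 43·89, so 58⁻¹ ≡ 66 (mod 89).
For any y ∈ ℤ/89ℤ, x = 66(y − 29) mod 89 satisfies T(x) = 58·66(y − 29) + 29 ≡ y (since 58·66 ≡ 1 mod 89). So every y has a preimage.
Hence T is bijective.
Since T is bijective, we find T⁻¹(60): we need 58x ≡ 60 − 29 ≡ 31 (mod 89). Using 58⁻¹ = 66: x ≡ 66·31 = 2046 = 22·89 + 88, so x = 88.
Check: T(88) = 58·88 + 29 = 5133 = 57·89 + 60 ≡ 60 (mod 89).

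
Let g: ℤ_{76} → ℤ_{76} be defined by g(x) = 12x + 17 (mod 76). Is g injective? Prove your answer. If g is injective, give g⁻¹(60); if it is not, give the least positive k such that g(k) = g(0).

19

We have gcd(12, 76) = 4 > 1. Taking s = 0 and t = 19: g(0) = 17 and g(19) = 12·19 + 17 = 245 ≡ 17 (mod 76).
So g(0) = g(19) while 0 ≠ 19, therefore g is not injective.
Since g is not injective, we find the least positive k with g(k) = g(0): this means 12k ≡ 0 (mod 76), i.e. 76 ∣ 12k. Since gcd(12, 76) = 4, dividing through by 4 this holds exactly when 19 ∣ 3k, and as gcd(3, 19) = 1, exactly when 19 ∣ k.
The smallest positive such k is 19.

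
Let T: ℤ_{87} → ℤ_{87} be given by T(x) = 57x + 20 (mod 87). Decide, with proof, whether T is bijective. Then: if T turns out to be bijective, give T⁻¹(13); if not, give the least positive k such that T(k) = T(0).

29

We have gcd(57, 87) = 3 > 1. Taking u = 0 and v = 29: T(0) = 20 and T(29) = 57·29 + 20 = 1673 ≡ 20 (mod 87).
So T(0) = T(29) while 0 ≠ 29, hence T is not injective, hence not bijective.
Since T is not bijective, we find the least positive k with T(k) = T(0): this means 57k ≡ 0 (mod 87), i.e. 87 ∣ 57k. Since gcd(57, 87) = 3, dividing through by 3 this holds exactly when 29 ∣ 19k, and as gcd(19, 29) = 1, exactly when 29 ∣ k.
The smallest positive such k is 29.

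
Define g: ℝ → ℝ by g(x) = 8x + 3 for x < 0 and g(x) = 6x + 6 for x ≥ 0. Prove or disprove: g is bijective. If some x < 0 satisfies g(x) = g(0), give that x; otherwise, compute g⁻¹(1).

Both pieces are strictly increasing (slopes 8 and 6), so each is injective on its own interval.
The left piece maps (−∞, 0) onto (−∞, 3); the right piece maps [0, ∞) onto [6, ∞).
The images leave a gap (3 has no preimage), so g is not surjective, hence not bijective.
Because the two images are disjoint, no x < 0 has g(x) = g(0), so we compute g⁻¹(1): 1 lies in (−∞, 3), so solve 8x + 3 = 1: x = (1 − 3)/8 = −1/4.

-1/4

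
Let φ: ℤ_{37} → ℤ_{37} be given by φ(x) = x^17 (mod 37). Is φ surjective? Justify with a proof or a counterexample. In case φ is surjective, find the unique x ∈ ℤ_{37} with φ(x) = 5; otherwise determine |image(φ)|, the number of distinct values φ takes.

Since 37 is prime, the nonzero elements of ℤ_{37} form a cyclic group of order 36.
As gcd(17, 36) = 1, raising to the 17th power is a bijection on this group: if s^17 ≡ t^17 then (st^{−1})^17 = 1, and the only element of order dividing gcd(17, 36) = 1 is 1, so s = t.
With φ(0) = 0 this makes φ injective on all of ℤ_{37}, hence bijective (finite equal-size domain and codomain). In particular φ is surjective.
Since φ is surjective, we find the preimage of 5. The inverse of x ↦ x^17 on (ℤ_{37})^× is x ↦ x^17, because 17·17 = 289 = 8·36 + 1 ≡ 1 (mod 36) and x^{36} = 1 for x ≠ 0 (Fermat). So φ⁻¹(5) = 5^17 mod 37.
Repeated squaring mod 37: 5^1 ≡ 5, 5^2 ≡ 5² = 25, 5^4 ≡ 25² = 625 ≡ 33, 5^8 ≡ 33² = 1089 ≡ 16, 5^16 ≡ 16² = 256 ≡ 34. Since 17 = 16 + 1, 5^17 ≡ 34·5: 34·5 = 170 ≡ 22. So 5^17 ≡ 22 (mod 37).
Hence φ⁻¹(5) = 22.

22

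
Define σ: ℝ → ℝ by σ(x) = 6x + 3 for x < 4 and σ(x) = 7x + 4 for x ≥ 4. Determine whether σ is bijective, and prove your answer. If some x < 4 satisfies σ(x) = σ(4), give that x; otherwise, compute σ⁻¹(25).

Both pieces are strictly increasing (slopes 6 and 7), so each is injective on its own interval.
The left piece maps (−∞, 4) onto (−∞, 27); the right piece maps [4, ∞) onto [32, ∞).
The images leave a gap (27 has no preimage), so σ is not surjective, hence not bijective.
Because the two images are disjoint, no x < 4 has σ(x) = σ(4), so we compute σ⁻¹(25): 25 lies in (−∞, 27), so solve 6x + 3 = 25: x = (25 − 3)/6 = 11/3.

11/3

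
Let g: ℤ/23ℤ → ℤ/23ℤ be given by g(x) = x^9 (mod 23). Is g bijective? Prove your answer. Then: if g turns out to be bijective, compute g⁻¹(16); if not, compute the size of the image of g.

6

Since 23 is prime, the nonzero elements of ℤ/23ℤ form a cyclic group of order 22.
As gcd(9, 22) = 1, raising to the 9th power is a bijection on this group: if s^9 ≡ t^9 then (st^{−1})^9 = 1, and the only element of order dividing gcd(9, 22) = 1 is 1, so s = t.
With g(0) = 0 this makes g injective on all of ℤ/23ℤ, hence bijective (finite equal-size domain and codomain). In particular g is bijective.
Since g is bijective, we find the preimage of 16. The inverse of x ↦ x^9 on (ℤ/23ℤ)^× is x ↦ x^5, because 9·5 = 45 = 2·22 + 1 ≡ 1 (mod 22) and x^{22} = 1 for x ≠ 0 (Fermat). So g⁻¹(16) = 16^5 mod 23.
Repeated squaring mod 23: 16^1 ≡ 16, 16^2 ≡ 16² = 256 ≡ 3, 16^4 ≡ 3² = 9. Since 5 = 4 + 1, 16^5 ≡ 9·16: 9·16 = 144 ≡ 6. So 16^5 ≡ 6 (mod 23).
Hence g⁻¹(16) = 6.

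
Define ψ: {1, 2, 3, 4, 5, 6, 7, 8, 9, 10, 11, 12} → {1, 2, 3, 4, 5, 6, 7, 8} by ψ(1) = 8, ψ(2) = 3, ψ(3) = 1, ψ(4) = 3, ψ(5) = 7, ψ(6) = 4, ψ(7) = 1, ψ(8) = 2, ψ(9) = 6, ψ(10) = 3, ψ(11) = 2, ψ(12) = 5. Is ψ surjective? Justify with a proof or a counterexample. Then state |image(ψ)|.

Every element of the codomain has a preimage: 1 = ψ(3), 2 = ψ(8), 3 = ψ(2), 4 = ψ(6), 5 = ψ(12), 6 = ψ(9), 7 = ψ(5), 8 = ψ(1).
Thus ψ is surjective.
The image of ψ is {1, 2, 3, 4, 5, 6, 7, 8}, which has 8 elements.

8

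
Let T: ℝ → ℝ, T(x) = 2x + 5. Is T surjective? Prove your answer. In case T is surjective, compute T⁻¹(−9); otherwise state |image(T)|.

-7

For any y ∈ ℝ, x = (y − 5)/2 satisfies T(x) = y.
Hence T is surjective.
Since T is surjective, we compute T⁻¹(−9) = (−9 − 5)/2 = −7.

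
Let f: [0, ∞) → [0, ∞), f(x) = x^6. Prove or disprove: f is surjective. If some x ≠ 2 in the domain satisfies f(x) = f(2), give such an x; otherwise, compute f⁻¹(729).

For any y ∈ [0, ∞), x = y^{1/6} ∈ [0, ∞) gives f(x) = y, so f is surjective.
Since x ↦ x^6 is strictly increasing on [0, ∞), it is injective there, so no x ≠ 2 in the domain has f(x) = f(2). We therefore compute f⁻¹(729) = 729^{1/6} = 3 (indeed 3^6 = 729).

3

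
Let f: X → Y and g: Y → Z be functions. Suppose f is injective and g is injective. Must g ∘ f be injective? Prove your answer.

injective

Suppose (g ∘ f)(a) = (g ∘ f)(b), i.e. g(f(a)) = g(f(b)).
Since g is injective, f(a) = f(b). Since f is injective, a = b. Hence g ∘ f is injective.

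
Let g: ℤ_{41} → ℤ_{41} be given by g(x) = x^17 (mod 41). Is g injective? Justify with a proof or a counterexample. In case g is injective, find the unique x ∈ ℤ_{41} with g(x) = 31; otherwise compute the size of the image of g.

Since 41 is prime, the nonzero elements of ℤ_{41} form a cyclic group of order 40.
As gcd(17, 40) = 1, raising to the 17th power is a bijection on this group: if s^17 ≡ t^17 then (st^{−1})^17 = 1, and the only element of order dividing gcd(17, 40) = 1 is 1, so s = t.
With g(0) = 0 this makes g injective on all of ℤ_{41}, hence bijective (finite equal-size domain and codomain). In particular g is injective.
Since g is injective, we find the preimage of 31. The inverse of x ↦ x^17 on (ℤ_{41})^× is x ↦ x^33, because 17·33 = 561 = 14·40 + 1 ≡ 1 (mod 40) and x^{40} = 1 for x ≠ 0 (Fermat). So g⁻¹(31) = 31^33 mod 41.
Repeated squaring mod 41: 31^1 ≡ 31, 31^2 ≡ 31² = 961 ≡ 18, 31^4 ≡ 18² = 324 ≡ 37, 31^8 ≡ 37² = 1369 ≡ 16, 31^16 ≡ 16² = 256 ≡ 10, 31^32 ≡ 10² = 100 ≡ 18. Since 33 = 32 + 1, 31^33 ≡ 18·31: 18·31 = 558 ≡ 25. So 31^33 ≡ 25 (mod 41).
Hence g⁻¹(31) = 25.

25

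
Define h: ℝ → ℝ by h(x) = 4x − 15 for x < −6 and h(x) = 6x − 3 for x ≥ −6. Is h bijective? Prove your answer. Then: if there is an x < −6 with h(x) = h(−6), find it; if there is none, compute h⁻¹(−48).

-33/4

Both pieces are strictly increasing (slopes 4 and 6), so each is injective on its own interval.
The left piece maps (−∞, −6) onto (−∞, −39); the right piece maps [−6, ∞) onto [−39, ∞).
Since −39 = −39, the images partition ℝ: h is injective and surjective, hence bijective.
Because the two images are disjoint, no x < −6 has h(x) = h(−6), so we compute h⁻¹(−48): −48 lies in (−∞, −39), so solve 4x − 15 = −48: x = (−48 + 15)/4 = −33/4.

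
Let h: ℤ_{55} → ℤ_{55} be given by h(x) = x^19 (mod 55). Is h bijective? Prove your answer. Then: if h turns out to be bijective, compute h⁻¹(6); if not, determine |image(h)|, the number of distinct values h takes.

Computing x^19 mod 55 for each x (by repeated squaring, reducing mod 55 at every step), the values h(0), h(1), …, h(54) are: 0, 1, 28, 37, 14, 20, 46, 8, 7, 49, 10, 11, 23, 17, 4, 25, 31, 13, 52, 29, 5, 21, 33, 12, 39, 15, 36, 53, 2, 19, 40, 16, 43, 22, 34, 50, 26, 3, 42, 24, 30, 51, 38, 32, 44, 45, 6, 48, 47, 9, 35, 41, 18, 27, 54.
Every element of ℤ_{55} appears exactly once in this list, so h is a bijection, and in particular bijective.
Since h is bijective, we read off the preimage of 6 from the same table: h(46) = 6, so h⁻¹(6) = 46.

46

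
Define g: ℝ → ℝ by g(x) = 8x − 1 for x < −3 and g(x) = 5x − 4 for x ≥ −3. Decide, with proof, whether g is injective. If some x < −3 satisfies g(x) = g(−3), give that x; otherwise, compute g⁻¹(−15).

Both pieces are strictly increasing (slopes 8 and 5), so each is injective on its own interval.
The left piece maps (−∞, −3) onto (−∞, −25); the right piece maps [−3, ∞) onto [−19, ∞).
These images are disjoint, so no value is attained by both pieces. Hence g is injective.
Because the two images are disjoint, no x < −3 has g(x) = g(−3), so we compute g⁻¹(−15): −15 lies in [−19, ∞), so solve 5x − 4 = −15: x = (−15 + 4)/5 = −11/5.

-11/5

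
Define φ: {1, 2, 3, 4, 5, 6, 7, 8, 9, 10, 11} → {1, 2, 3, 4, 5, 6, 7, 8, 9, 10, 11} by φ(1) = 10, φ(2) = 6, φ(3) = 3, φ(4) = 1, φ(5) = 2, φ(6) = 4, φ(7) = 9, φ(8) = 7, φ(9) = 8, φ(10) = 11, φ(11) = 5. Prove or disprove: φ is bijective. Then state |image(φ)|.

11

The values 10, 6, 3, 1, 2, 4, 9, 7, 8, 11, 5 are a permutation of {1, 2, 3, 4, 5, 6, 7, 8, 9, 10, 11}: each element appears exactly once.
So φ is injective and surjective, hence bijective.
The image of φ is {1, 2, 3, 4, 5, 6, 7, 8, 9, 10, 11}, which has 11 elements.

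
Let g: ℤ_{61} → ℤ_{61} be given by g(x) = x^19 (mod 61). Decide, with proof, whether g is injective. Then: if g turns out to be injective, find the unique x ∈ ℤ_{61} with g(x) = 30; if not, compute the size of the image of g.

Since 61 is prime, the nonzero elements of ℤ_{61} form a cyclic group of order 60.
As gcd(19, 60) = 1, raising to the 19th power is a bijection on this group: if a^19 ≡ b^19 then (ab^{−1})^19 = 1, and the only element of order dividing gcd(19, 60) = 1 is 1, so a = b.
With g(0) = 0 this makes g injective on all of ℤ_{61}, hence bijective (finite equal-size domain and codomain). In particular g is injective.
Since g is injective, we find the preimage of 30. The inverse of x ↦ x^19 on (ℤ_{61})^× is x ↦ x^19, because 19·19 = 361 = 6·60 + 1 ≡ 1 (mod 60) and x^{60} = 1 for x ≠ 0 (Fermat). So g⁻¹(30) = 30^19 mod 61.
Repeated squaring mod 61: 30^1 ≡ 30, 30^2 ≡ 30² = 900 ≡ 46, 30^4 ≡ 46² = 2116 ≡ 42, 30^8 ≡ 42² = 1764 ≡ 56, 30^16 ≡ 56² = 3136 ≡ 25. Since 19 = 16 + 2 + 1, 30^19 ≡ 25·46·30: 25·46 = 1150 ≡ 52, then 52·30 = 1560 ≡ 35. So 30^19 ≡ 35 (mod 61).
Hence g⁻¹(30) = 35.

35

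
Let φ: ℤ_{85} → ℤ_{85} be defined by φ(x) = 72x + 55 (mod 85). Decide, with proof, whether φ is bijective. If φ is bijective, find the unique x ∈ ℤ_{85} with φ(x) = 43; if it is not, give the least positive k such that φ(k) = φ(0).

Suppose φ(s) = φ(t) in ℤ_{85}. Then 72s + 55 ≡ 72t + 55 (mod 85), so 72(s − t) ≡ 0 (mod 85).
Since gcd(72, 85) = 1, 72 is invertible modulo 85, hence s − t ≡ 0 (mod 85), i.e. s = t.
We now compute 72⁻¹ mod 85 explicitly. Euclid's algorithm: 85 = 1·72 + 13, 72 = 5·13 + 7, 13 = 1·7 + 6, 7 = 1·6 + 1; back-substituting gives 1 = 13·72 − 11·85, so 72⁻¹ ≡ 13 (mod 85).
For any y ∈ ℤ_{85}, x = 13(y − 55) mod 85 satisfies φ(x) = 72·13(y − 55) + 55 ≡ y (since 72·13 ≡ 1 mod 85). So every y has a preimage.
Hence φ is bijective.
Since φ is bijective, we find φ⁻¹(43): we need 72x ≡ 43 − 55 ≡ 73 (mod 85). Using 72⁻¹ = 13: x ≡ 13·73 = 949 = 11·85 + 14, so x = 14.
Check: φ(14) = 72·14 + 55 = 1063 = 12·85 + 43 ≡ 43 (mod 85).

14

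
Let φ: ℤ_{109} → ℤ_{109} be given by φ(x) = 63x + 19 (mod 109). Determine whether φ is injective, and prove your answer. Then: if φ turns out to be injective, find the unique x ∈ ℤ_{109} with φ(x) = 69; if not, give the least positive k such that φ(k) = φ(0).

Recall that injectivity means: for all u, v in the domain, φ(u) = φ(v) implies u = v.
Suppose φ(u) = φ(v) in ℤ_{109}. Then 63u + 19 ≡ 63v + 19 (mod 109), thus 63(u − v) ≡ 0 (mod 109).
Since gcd(63, 109) = 1, 63 is invertible modulo 109, thus u − v ≡ 0 (mod 109), i.e. u = v.
Hence φ is injective.
We now compute 63⁻¹ mod 109 explicitly. Euclid's algorithm: 109 = 1·63 + 46, 63 = 1·46 + 17, 46 = 2·17 + 12, 17 = 1·12 + 5, 12 = 2·5 + 2, 5 = 2·2 + 1; back-substituting gives 1 = 45·63 − 26·109, so 63⁻¹ ≡ 45 (mod 109).
Since φ is injective, we find φ⁻¹(69): we need 63x ≡ 69 − 19 ≡ 50 (mod 109). Using 63⁻¹ = 45: x ≡ 45·50 = 2250 = 20·109 + 70, so x = 70.
Check: φ(70) = 63·70 + 19 = 4429 = 40·109 + 69 ≡ 69 (mod 109).

70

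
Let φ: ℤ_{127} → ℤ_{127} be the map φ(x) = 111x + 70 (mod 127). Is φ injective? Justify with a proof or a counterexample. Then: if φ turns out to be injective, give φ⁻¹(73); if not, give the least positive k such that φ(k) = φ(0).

Suppose φ(u) = φ(v) in ℤ_{127}. Then 111u + 70 ≡ 111v + 70 (mod 127), hence 111(u − v) ≡ 0 (mod 127).
Since gcd(111, 127) = 1, 111 is invertible modulo 127, therefore u − v ≡ 0 (mod 127), i.e. u = v.
Therefore φ is injective.
We now compute 111⁻¹ mod 127 explicitly. Euclid's algorithm: 127 = 1·111 + 16, 111 = 6·16 + 15, 16 = 1·15 + 1; back-substituting gives 1 = 119·111 − 104·127, so 111⁻¹ ≡ 119 (mod 127).
Since φ is injective, we compute φ⁻¹(73): solve 111x + 70 ≡ 73 (mod 127), i.e. 111x ≡ 3 (mod 127).
Multiplying by 111⁻¹ = 119 gives x ≡ 119·3 = 357 = 2·127 + 103 ≡ 103 (mod 127).
Check: φ(103) = 111·103 + 70 = 11503 = 90·127 + 73 ≡ 73 (mod 127).

103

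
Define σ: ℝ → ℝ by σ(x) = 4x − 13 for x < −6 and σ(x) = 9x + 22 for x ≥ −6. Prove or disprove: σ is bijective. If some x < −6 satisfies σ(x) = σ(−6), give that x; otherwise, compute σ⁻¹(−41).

Both pieces are strictly increasing (slopes 4 and 9), so each is injective on its own interval.
The left piece maps (−∞, −6) onto (−∞, −37); the right piece maps [−6, ∞) onto [−32, ∞).
The images leave a gap (−37 has no preimage), so σ is not surjective, hence not bijective.
Because the two images are disjoint, no x < −6 has σ(x) = σ(−6), so we compute σ⁻¹(−41): −41 lies in (−∞, −37), so solve 4x − 13 = −41: x = (−41 + 13)/4 = −7.

-7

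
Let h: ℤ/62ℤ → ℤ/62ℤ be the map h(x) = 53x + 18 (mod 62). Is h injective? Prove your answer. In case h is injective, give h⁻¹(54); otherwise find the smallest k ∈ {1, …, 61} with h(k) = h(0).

If h(a) = h(b), then 53a ≡ 53b (mod 62). Because gcd(53, 62) = 1, we may cancel 53 to get a ≡ b (mod 62).
So h is injective.
We now compute 53⁻¹ mod 62 explicitly. Euclid's algorithm: 62 = 1·53 + 9, 53 = 5·9 + 8, 9 = 1·8 + 1; back-substituting gives 1 = 55·53 − 47·62, so 53⁻¹ ≡ 55 (mod 62).
Since h is injective, we find h⁻¹(54): we need 53x ≡ 54 − 18 ≡ 36 (mod 62). Using 53⁻¹ = 55: x ≡ 55·36 = 1980 = 31·62 + 58, so x = 58.
Check: h(58) = 53·58 + 18 = 3092 = 49·62 + 54 ≡ 54 (mod 62).

58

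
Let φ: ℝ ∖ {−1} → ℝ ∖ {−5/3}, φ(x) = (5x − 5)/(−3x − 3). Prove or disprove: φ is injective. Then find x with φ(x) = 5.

Suppose φ(x_1) = φ(x_2). Cross-multiplying: (5x_1 − 5)(−3x_2 − 3) = (5x_2 − 5)(−3x_1 − 3).
Expanding both sides and cancelling the symmetric terms leaves −30·(x_1 − x_2) = 0. Since −30 ≠ 0, x_1 = x_2. Thus φ is injective.
Solving φ(x) = 5: cross-multiplying gives 5x − 5 = 5(−3x − 3), which rearranges to 20x = −10, so x = −1/2.

-1/2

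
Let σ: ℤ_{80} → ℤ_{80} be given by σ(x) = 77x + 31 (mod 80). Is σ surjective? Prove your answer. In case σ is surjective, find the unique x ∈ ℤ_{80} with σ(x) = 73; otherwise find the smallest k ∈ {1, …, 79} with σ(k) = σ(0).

66

Since gcd(77, 80) = 1, 77 is invertible modulo 80. Euclid's algorithm: 80 = 1·77 + 3, 77 = 25·3 + 2, 3 = 1·2 + 1; back-substituting gives 1 = 53·77 − 51·80, so 77⁻¹ ≡ 53 (mod 80).
For any y ∈ ℤ_{80}, x = 53(y − 31) mod 80 satisfies σ(x) = 77·53(y − 31) + 31 ≡ y (since 77·53 ≡ 1 mod 80). So every y has a preimage.
Thus σ is surjective.
Since σ is surjective, we compute σ⁻¹(73): solve 77x + 31 ≡ 73 (mod 80), i.e. 77x ≡ 42 (mod 80).
Multiplying by 77⁻¹ = 53 gives x ≡ 53·42 = 2226 = 27·80 + 66 ≡ 66 (mod 80).
Check: σ(66) = 77·66 + 31 = 5113 = 63·80 + 73 ≡ 73 (mod 80).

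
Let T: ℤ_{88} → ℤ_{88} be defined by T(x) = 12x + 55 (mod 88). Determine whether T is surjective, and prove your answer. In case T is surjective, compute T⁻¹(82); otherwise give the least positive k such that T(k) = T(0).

Since gcd(12, 88) = 4, we have 12x ≡ 0 (mod 4) for all x, so T(x) ≡ 3 (mod 4).
But 0 ≢ 3 (mod 4), so 0 ∈ ℤ_{88} has no preimage. Thus T is not surjective.
Since T is not surjective, we find the least positive k with T(k) = T(0): this means 12k ≡ 0 (mod 88), i.e. 88 ∣ 12k. Since gcd(12, 88) = 4, dividing through by 4 this holds exactly when 22 ∣ 3k, and as gcd(3, 22) = 1, exactly when 22 ∣ k.
The smallest positive such k is 22.

22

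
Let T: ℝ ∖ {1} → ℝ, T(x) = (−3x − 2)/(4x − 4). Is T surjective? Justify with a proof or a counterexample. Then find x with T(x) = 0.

-2/3

If T(x) = −3/4, cross-multiplying gives 4(−3x − 2) = −3(4x − 4), which simplifies to −8 = 12 — false.  So −3/4 has no preimage and T is not surjective.
Solving T(x) = 0: cross-multiplying gives −3x − 2 = 0(4x − 4), which rearranges to −3x = 2, so x = −2/3.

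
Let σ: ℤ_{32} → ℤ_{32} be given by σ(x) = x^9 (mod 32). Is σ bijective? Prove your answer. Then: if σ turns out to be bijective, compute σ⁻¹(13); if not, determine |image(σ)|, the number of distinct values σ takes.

σ(0) = 0^9 = 0.
σ(2): Repeated squaring mod 32: 2^1 ≡ 2, 2^2 ≡ 2² = 4, 2^4 ≡ 4² = 16, 2^8 ≡ 16² = 256 ≡ 0. Since 9 = 8 + 1, 2^9 ≡ 0·2: 0·2 = 0. So 2^9 ≡ 0 (mod 32).
So σ(0) = σ(2) = 0 while 0 ≠ 2, therefore σ is not injective, hence not bijective.
Since σ is not bijective, we determine |image(σ)|. Computing x^9 mod 32 for each x (by repeated squaring, reducing mod 32 at every step), the values σ(0), σ(1), …, σ(31) are: 0, 1, 0, 3, 0, 5, 0, 7, 0, 9, 0, 11, 0, 13, 0, 15, 0, 17, 0, 19, 0, 21, 0, 23, 0, 25, 0, 27, 0, 29, 0, 31.
The distinct values are {0, 1, 3, 5, 7, 9, 11, 13, 15, 17, 19, 21, 23, 25, 27, 29, 31}; there are 17 of them.

17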